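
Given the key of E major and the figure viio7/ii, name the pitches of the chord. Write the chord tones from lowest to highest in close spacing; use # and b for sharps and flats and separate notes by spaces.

E# G# B D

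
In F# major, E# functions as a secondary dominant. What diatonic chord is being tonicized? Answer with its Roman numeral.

iii

The chord is a major triad on E#.
A dominant resolves down a perfect fifth: E# → A#. In F# major, A# is scale degree 3, i.e. iii.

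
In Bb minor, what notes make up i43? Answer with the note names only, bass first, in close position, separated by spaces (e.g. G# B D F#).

F Ab Bb Db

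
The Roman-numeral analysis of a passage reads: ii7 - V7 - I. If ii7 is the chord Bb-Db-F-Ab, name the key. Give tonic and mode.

ii7 is given as Bb-Db-F-Ab — a minor seventh chord with root Bb.
ii7 on Bb implies Bb is the supertonic; that puts the tonic at Ab, and the lowercase numeral fits major mode.

Ab major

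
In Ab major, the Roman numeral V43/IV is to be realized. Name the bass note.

Eb

The applied chord V43/IV is rooted on Ab: Ab-C-Eb-Gb.
The figure 43 means second inversion — the fifth is in the bass.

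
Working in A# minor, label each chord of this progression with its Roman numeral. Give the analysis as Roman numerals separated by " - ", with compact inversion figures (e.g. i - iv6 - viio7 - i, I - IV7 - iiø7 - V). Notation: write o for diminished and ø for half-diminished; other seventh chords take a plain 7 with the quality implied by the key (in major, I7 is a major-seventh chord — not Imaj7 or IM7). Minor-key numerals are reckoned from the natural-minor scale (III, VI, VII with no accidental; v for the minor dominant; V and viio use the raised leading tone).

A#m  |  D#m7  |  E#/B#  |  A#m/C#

A#m: minor triad on A# = scale degree 1 → i.
D#m7: minor seventh chord on D# = scale degree 4 → iv7.
E#/B#: root E# is the dominant; major triad there is V64.
A#m/C# has root A#, degree 1 in A# minor, so i6.

i - iv7 - V64 - i6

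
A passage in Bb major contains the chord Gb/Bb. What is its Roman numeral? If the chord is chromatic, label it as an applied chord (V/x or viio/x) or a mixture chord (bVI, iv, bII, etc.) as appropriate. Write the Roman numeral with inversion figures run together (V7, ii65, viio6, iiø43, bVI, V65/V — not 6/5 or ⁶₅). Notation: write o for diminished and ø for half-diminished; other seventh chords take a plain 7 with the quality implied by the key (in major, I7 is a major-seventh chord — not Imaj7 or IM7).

Stacked in thirds the chord is Gb-Bb-Db: a major triad on Gb.
Gb is the lowered sixth degree of Bb major (diatonic 6 would be G). This is a major triad on the lowered sixth degree, borrowed from the parallel minor.
With Bb in the bass the chord is in first inversion, so the figured bass is 6.

bVI6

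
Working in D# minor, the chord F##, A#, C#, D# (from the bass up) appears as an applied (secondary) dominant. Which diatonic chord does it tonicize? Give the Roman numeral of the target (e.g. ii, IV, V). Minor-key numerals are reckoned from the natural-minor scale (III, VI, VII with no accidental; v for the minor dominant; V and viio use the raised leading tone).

iv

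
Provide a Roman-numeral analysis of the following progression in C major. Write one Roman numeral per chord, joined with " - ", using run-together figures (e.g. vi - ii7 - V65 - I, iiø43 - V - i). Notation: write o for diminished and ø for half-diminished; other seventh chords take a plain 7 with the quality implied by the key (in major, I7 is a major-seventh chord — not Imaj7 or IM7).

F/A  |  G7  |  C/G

IV6 - V7 - I64

F/A: major triad on F = scale degree 4 → IV6.
G7: dominant seventh chord on G = scale degree 5 → V7.
C/G has root C, degree 1 in C major, so I64.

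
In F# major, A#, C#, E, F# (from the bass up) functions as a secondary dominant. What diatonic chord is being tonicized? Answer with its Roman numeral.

IV

The chord is a dominant seventh chord on F#.
A dominant resolves down a perfect fifth: F# → B. In F# major, B is scale degree 4, i.e. IV.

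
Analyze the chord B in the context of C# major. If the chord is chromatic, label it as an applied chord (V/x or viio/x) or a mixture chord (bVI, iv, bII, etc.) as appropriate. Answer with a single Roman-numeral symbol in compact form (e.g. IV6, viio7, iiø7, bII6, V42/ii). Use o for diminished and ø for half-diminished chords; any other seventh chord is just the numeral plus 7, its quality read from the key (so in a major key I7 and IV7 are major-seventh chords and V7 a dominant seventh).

bVII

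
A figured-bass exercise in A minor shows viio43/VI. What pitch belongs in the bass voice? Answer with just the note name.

Bb

The applied chord viio43/VI is rooted on E: E-G-Bb-Db.
The figure 43 means second inversion — the fifth is in the bass.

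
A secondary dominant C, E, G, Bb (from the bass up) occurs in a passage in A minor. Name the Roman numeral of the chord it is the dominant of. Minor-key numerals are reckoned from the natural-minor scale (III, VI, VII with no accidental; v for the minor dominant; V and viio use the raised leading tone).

VI

The chord is a dominant seventh chord on C.
A dominant resolves down a perfect fifth: C → F. In A minor, F is scale degree 6, i.e. VI.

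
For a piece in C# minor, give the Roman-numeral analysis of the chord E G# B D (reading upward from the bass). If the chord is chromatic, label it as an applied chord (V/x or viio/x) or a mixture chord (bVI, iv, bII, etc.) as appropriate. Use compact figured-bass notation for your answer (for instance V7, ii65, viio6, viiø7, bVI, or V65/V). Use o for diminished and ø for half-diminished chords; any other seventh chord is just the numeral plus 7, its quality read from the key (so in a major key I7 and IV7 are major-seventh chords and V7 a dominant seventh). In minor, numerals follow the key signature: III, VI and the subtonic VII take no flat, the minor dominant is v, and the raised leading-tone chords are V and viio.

Stacked in thirds the chord is E-G#-B-D: a dominant seventh chord on E.
E is not a diatonic chord root with this quality in C# minor, but it lies a perfect fifth above A (VI), so the chord functions as an applied dominant of VI.

V7/VI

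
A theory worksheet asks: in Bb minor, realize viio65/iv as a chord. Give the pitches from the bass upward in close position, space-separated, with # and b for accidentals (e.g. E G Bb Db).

F Ab Cb D

viio65/iv is a secondary leading-tone chord. The target iv is Eb in Bb minor; the applied chord is rooted a semitone below, on D.
Building a fully diminished seventh chord on D gives D-F-Ab-Cb.
With the 65 figure the chord is in first inversion; from the bass F upward in close position it reads F-Ab-Cb-D.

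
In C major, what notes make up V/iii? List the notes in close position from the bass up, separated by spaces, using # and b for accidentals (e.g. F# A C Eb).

B D# F#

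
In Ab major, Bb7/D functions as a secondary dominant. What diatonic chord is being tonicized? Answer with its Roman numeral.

V

The chord is a dominant seventh chord on Bb.
A dominant resolves down a perfect fifth: Bb → Eb. In Ab major, Eb is scale degree 5, i.e. V.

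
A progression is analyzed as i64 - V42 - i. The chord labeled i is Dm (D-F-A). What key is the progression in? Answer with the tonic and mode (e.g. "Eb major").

i is given as D-F-A — a minor triad with root D.
If D is scale degree 1 and the mode makes that degree carry a minor triad, the tonic is D and the mode is minor.

D minor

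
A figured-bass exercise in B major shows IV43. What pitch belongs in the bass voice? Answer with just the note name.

B

IV in B major has root E; the chord is E-G#-B-D#.
The figure 43 means second inversion — the fifth is in the bass.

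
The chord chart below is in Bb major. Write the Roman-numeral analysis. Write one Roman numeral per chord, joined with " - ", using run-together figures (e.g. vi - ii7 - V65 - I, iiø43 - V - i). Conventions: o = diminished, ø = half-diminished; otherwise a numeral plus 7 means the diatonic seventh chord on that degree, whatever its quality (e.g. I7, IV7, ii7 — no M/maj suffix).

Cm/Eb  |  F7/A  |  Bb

ii6 - V65 - I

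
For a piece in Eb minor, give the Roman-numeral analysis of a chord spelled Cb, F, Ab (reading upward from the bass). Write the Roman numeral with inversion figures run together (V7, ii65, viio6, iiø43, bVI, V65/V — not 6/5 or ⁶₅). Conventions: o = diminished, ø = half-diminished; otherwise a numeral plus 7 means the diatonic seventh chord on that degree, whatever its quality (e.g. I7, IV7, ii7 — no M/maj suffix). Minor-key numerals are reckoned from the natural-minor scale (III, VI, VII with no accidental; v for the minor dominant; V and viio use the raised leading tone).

iio64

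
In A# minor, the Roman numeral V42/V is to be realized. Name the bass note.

The applied chord V42/V is rooted on B#: B#-D##-F##-A#.
The figure 42 means third inversion — the seventh is in the bass.

A#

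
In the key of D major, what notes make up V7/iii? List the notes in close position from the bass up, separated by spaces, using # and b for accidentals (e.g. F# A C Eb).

C# E# G# B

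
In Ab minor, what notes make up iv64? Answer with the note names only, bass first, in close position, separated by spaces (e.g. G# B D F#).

Ab Db Fb

The numeral's case and figure indicate a minor triad. In Ab minor its root, the fourth degree, is Db.
That chord is spelled Db-Fb-Ab.
With the 64 figure the chord is in second inversion; from the bass Ab upward in close position it reads Ab-Db-Fb.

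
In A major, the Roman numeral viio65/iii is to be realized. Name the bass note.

D#

The applied chord viio65/iii is rooted on B#: B#-D#-F#-A.
The figure 65 means first inversion — the third is in the bass.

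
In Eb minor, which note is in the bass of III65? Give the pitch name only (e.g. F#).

Bb

III in Eb minor has root Gb; the chord is Gb-Bb-Db-F.
The figure 65 means first inversion — the third is in the bass.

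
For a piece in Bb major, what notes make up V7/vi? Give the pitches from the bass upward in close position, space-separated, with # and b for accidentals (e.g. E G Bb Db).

D F# A C

V7/vi is a secondary dominant — the dominant seventh of vi. vi in Bb major is G, so the applied chord's root is D, a perfect fifth above.
Building a dominant seventh chord on D gives D-F#-A-C.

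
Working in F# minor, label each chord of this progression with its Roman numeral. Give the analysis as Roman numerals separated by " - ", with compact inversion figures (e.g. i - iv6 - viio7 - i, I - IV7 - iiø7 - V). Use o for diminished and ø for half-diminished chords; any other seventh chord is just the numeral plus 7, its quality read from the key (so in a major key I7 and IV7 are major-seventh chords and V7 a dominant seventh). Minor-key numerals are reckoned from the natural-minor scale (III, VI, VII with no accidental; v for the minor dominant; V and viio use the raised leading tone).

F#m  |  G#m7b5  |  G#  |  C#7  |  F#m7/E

i - iiø7 - V/V - V7 - i42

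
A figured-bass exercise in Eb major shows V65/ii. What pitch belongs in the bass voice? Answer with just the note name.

The applied chord V65/ii is rooted on C: C-E-G-Bb.
The figure 65 means first inversion — the third is in the bass.

E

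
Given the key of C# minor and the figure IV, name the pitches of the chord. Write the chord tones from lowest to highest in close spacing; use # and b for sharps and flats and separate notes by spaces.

F# A# C#

Scale degree 4 in C# minor is F#; here the chord built on it is altered to a major triad. IV is the major subdominant, borrowed from the parallel major.
So the chord is F#-A#-C#.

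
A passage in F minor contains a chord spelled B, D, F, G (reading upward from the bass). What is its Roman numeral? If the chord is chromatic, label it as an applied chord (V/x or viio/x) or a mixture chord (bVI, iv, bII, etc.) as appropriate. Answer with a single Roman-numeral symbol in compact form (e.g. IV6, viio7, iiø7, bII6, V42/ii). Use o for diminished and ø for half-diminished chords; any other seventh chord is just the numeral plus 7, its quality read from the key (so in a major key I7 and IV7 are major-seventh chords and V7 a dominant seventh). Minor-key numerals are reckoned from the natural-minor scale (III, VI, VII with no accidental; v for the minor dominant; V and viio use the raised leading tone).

V65/V

The pitches G-B-D-F form a dominant seventh chord rooted on G.
G is not a diatonic chord root with this quality in F minor, but it lies a perfect fifth above C (V), so the chord functions as an applied dominant of V.
With B in the bass the chord is in first inversion, so the figured bass is 65.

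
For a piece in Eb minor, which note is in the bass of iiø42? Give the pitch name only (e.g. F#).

Eb

iiø in Eb minor has root F; the chord is F-Ab-Cb-Eb.
The figure 42 means third inversion — the seventh is in the bass.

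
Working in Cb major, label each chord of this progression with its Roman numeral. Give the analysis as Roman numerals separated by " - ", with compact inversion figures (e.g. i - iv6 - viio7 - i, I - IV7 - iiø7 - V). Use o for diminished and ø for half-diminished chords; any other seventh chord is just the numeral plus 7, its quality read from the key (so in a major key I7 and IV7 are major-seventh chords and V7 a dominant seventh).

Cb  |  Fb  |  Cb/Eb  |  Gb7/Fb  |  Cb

Cb has root Cb, degree 1 in Cb major, so I.
Fb has root Fb, degree 4 in Cb major, so IV.
Cb/Eb has root Cb, degree 1 in Cb major, so I6.
Gb7/Fb: dominant seventh chord on Gb = scale degree 5 → V42.
Cb: root Cb is the tonic; major triad there is I.

I - IV - I6 - V42 - I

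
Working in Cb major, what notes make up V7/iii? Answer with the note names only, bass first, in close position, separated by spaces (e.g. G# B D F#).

V7/iii is a secondary dominant — the dominant seventh of iii. iii in Cb major is Eb, so the applied chord's root is Bb, a perfect fifth above.
Building a dominant seventh chord on Bb gives Bb-D-F-Ab.

Bb D F Ab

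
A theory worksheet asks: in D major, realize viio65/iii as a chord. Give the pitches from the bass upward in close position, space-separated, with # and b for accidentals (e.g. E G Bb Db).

G# B D E#

The slash marks an applied leading-tone chord: viio of iii. In D major, iii is F#, so the leading tone to it is E#, a half step below.
Building a fully diminished seventh chord on E# gives E#-G#-B-D.
With the 65 figure the chord is in first inversion; from the bass G# upward in close position it reads G#-B-D-E#.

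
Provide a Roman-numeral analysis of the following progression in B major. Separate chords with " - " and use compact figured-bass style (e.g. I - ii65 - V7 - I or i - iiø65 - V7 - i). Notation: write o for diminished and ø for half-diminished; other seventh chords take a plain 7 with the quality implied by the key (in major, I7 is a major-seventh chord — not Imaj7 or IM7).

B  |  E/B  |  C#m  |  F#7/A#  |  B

B: major triad on B = scale degree 1 → I.
E/B has root E, degree 4 in B major, so IV64.
C#m: root C# is the supertonic; minor triad there is ii.
F#7/A# has root F#, degree 5 in B major, so V65.
B: major triad on B = scale degree 1 → I.

I - IV64 - ii - V65 - I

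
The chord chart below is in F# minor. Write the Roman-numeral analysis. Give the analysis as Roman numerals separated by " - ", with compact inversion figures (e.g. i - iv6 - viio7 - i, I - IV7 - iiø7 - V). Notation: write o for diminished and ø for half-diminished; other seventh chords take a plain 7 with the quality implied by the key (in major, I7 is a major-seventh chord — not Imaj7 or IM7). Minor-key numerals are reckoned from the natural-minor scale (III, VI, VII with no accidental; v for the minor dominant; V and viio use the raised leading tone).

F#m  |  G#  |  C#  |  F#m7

F#m has root F#, degree 1 in F# minor, so i.
G#: a major triad on G#, the applied dominant of V → V/V.
C#: root C# is the dominant; major triad there is V.
F#m7: root F# is the tonic; minor seventh chord there is i7.

i - V/V - V - i7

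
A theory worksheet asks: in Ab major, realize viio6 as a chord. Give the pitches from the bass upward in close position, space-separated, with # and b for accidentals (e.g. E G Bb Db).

In Ab major, scale degree 7 is G, and the diatonic chord built there is a diminished triad.
Stacking thirds from G gives G-Bb-Db.
With the 6 figure the chord is in first inversion; from the bass Bb upward in close position it reads Bb-Db-G.

Bb Db G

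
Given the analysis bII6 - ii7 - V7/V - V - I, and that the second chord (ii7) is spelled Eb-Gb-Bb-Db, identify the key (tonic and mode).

The chord Ebm7 is a minor seventh chord rooted on Eb; its label is ii7.
If Eb is scale degree 2 and the mode makes that degree carry a minor seventh chord, the tonic is Db and the mode is major.

Db major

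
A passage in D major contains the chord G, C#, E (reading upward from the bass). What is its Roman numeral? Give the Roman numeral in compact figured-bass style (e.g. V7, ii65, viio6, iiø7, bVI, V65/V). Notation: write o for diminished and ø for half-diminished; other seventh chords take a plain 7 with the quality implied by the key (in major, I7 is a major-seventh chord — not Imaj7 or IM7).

Stacked in thirds the chord is C#-E-G: a diminished triad on C#.
C# is scale degree 7 in D major, and a diminished triad on that degree is written viio.
With G in the bass the chord is in second inversion, so the figured bass is 64.

viio64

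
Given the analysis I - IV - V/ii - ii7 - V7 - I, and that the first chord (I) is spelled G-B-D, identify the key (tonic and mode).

The chord G is a major triad rooted on G; its label is I.
If G is scale degree 1 and the mode makes that degree carry a major triad, the tonic is G and the mode is major.

G major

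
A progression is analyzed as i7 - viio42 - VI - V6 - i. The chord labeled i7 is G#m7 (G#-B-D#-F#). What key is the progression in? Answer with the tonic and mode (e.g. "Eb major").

G# minor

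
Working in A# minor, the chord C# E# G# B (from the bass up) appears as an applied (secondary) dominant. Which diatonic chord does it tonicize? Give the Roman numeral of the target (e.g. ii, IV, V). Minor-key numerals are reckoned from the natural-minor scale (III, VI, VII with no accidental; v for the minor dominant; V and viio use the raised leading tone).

The chord is a dominant seventh chord on C#.
A dominant resolves down a perfect fifth: C# → F#. In A# minor, F# is scale degree 6, i.e. VI.

VI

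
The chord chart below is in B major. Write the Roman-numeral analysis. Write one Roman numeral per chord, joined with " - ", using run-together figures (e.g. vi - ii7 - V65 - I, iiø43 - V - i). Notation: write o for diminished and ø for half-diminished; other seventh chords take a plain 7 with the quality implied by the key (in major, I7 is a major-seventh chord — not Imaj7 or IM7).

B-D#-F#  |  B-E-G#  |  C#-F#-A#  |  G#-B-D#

B-D#-F#: root B is the tonic; major triad there is I.
B-E-G# has root E, degree 4 in B major, so IV64.
C#-F#-A#: root F# is the dominant; major triad there is V64.
G#-B-D#: root G# is the submediant; minor triad there is vi.

I - IV64 - V64 - vi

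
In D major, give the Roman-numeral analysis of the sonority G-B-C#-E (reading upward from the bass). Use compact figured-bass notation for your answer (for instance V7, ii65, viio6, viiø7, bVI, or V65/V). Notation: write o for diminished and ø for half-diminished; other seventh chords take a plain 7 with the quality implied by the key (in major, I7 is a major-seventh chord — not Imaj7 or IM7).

Stacked in thirds the chord is C#-E-G-B: a half-diminished seventh chord on C#.
In D major, C# is the leading tone; the diatonic half-diminished seventh chord there is viiø7.
With G in the bass the chord is in second inversion, so the figured bass is 43.

viiø43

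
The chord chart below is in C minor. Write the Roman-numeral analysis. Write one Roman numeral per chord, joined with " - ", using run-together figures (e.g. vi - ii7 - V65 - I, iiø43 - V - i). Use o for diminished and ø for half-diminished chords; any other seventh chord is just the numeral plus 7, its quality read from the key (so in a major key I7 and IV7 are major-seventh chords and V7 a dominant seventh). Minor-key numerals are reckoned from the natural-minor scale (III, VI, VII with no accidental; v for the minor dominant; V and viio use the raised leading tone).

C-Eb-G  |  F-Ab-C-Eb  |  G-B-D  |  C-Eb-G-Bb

C-Eb-G: minor triad on C = scale degree 1 → i.
F-Ab-C-Eb: minor seventh chord on F = scale degree 4 → iv7.
G-B-D: major triad on G = scale degree 5 → V.
C-Eb-G-Bb: minor seventh chord on C = scale degree 1 → i7.

i - iv7 - V - i7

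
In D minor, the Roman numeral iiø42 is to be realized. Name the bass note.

iiø in D minor has root E; the chord is E-G-Bb-D.
The figure 42 means third inversion — the seventh is in the bass.

D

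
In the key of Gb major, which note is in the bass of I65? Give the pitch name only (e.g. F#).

I in Gb major has root Gb; the chord is Gb-Bb-Db-F.
The figure 65 means first inversion — the third is in the bass.

Bb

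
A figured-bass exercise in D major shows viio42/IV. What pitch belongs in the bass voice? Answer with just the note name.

The applied chord viio42/IV is rooted on F#: F#-A-C-Eb.
The figure 42 means third inversion — the seventh is in the bass.

Eb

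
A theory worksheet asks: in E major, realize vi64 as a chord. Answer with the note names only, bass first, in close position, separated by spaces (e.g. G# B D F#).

The numeral's case and figure indicate a minor triad. In E major its root, the sixth degree, is C#.
That chord is spelled C#-E-G#.
The figured bass 64 indicates second inversion, placing the fifth (G#) in the bass: G#-C#-E.

G# C# E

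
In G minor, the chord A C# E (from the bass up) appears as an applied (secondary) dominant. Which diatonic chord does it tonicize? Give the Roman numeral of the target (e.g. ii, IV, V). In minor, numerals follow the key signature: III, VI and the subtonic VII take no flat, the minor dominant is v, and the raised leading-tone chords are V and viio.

V

The chord is a major triad on A.
A dominant resolves down a perfect fifth: A → D. In G minor, D is scale degree 5, i.e. V.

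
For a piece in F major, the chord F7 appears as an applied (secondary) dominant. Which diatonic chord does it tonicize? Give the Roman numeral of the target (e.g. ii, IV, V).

IV

The chord is a dominant seventh chord on F.
A dominant resolves down a perfect fifth: F → Bb. In F major, Bb is scale degree 4, i.e. IV.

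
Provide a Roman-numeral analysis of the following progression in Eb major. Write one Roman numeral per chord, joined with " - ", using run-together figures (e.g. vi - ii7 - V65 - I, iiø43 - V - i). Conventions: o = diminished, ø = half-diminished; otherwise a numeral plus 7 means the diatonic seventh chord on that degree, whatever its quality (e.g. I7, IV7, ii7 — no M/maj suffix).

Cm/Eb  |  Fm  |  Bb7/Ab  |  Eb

vi6 - ii - V42 - I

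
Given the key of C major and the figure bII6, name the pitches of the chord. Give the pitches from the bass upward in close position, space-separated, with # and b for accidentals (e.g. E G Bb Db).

F Ab Db

bII6 is the Neapolitan sixth — a major triad on the lowered second degree, here in its customary first inversion. In C major that root is Db.
So the chord is Db-F-Ab, a major triad.
With the 6 figure the chord is in first inversion; from the bass F upward in close position it reads F-Ab-Db.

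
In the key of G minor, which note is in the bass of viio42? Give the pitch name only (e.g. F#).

Eb

viio in G minor has root F#; the chord is F#-A-C-Eb.
The figure 42 means third inversion — the seventh is in the bass.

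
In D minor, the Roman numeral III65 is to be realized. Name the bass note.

A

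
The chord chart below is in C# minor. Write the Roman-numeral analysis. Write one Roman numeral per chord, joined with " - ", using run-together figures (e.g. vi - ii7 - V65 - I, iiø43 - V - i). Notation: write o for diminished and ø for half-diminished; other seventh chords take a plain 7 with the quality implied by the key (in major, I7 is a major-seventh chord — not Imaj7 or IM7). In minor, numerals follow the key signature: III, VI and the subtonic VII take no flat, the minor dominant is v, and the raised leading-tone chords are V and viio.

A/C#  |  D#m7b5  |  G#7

VI6 - iiø7 - V7

A/C# has root A, degree 6 in C# minor, so VI6.
D#m7b5: half-diminished seventh chord on D# = scale degree 2 → iiø7.
G#7 has root G#, degree 5 in C# minor, so V7.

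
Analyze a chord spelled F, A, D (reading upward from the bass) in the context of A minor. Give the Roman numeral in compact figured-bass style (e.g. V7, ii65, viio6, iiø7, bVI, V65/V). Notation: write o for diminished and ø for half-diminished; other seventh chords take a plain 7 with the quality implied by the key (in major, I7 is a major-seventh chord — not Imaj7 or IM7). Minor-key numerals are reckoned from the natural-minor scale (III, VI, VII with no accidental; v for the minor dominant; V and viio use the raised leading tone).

iv6

Stacked in thirds the chord is D-F-A: a minor triad on D.
In A minor, D is the subdominant; the diatonic minor triad there is iv.
With F in the bass the chord is in first inversion, so the figured bass is 6.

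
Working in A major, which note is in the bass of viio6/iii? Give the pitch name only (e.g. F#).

D#

The applied chord viio6/iii is rooted on B#: B#-D#-F#.
The figure 6 means first inversion — the third is in the bass.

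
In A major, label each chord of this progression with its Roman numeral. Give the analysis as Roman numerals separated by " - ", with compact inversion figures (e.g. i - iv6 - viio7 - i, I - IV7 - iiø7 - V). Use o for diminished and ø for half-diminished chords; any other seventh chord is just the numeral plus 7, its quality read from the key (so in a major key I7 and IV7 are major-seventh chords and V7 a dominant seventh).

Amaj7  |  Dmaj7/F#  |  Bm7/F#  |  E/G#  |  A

I7 - IV65 - ii43 - V6 - I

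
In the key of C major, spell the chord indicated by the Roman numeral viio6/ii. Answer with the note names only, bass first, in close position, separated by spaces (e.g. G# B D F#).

E G C#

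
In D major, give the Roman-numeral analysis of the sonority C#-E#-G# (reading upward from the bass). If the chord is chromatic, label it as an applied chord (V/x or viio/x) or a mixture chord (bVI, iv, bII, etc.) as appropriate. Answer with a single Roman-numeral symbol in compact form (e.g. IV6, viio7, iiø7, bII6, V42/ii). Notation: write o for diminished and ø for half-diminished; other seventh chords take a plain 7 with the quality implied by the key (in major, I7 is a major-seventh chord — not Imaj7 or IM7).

Stacked in thirds the chord is C#-E#-G#: a major triad on C#.
C# is not a diatonic chord root with this quality in D major, but it lies a perfect fifth above F# (iii), so the chord functions as an applied dominant of iii.

V/iii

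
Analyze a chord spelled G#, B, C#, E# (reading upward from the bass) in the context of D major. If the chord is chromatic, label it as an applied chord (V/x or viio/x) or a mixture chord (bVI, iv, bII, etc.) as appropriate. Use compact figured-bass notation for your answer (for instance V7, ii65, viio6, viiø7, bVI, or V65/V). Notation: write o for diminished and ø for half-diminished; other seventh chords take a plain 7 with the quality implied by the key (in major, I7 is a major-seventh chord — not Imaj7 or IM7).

V43/iii

Stacked in thirds the chord is C#-E#-G#-B: a dominant seventh chord on C#.
C# is not a diatonic chord root with this quality in D major, but it lies a perfect fifth above F# (iii), so the chord functions as an applied dominant of iii.
With G# in the bass the chord is in second inversion, so the figured bass is 43.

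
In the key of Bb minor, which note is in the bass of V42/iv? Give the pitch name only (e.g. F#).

Ab

The applied chord V42/iv is rooted on Bb: Bb-D-F-Ab.
The figure 42 means third inversion — the seventh is in the bass.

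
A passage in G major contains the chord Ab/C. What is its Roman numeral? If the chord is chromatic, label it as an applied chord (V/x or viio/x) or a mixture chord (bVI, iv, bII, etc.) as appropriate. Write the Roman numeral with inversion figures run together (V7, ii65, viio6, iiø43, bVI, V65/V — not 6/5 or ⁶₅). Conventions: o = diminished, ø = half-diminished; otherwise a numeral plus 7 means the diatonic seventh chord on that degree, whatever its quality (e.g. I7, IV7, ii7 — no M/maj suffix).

The pitches Ab-C-Eb form a major triad rooted on Ab.
Ab is the lowered second degree of G major (diatonic 2 would be A). This is the Neapolitan sixth — a major triad on the lowered second degree, here in its customary first inversion.
With C in the bass the chord is in first inversion, so the figured bass is 6.

bII6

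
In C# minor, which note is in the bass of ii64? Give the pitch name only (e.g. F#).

A#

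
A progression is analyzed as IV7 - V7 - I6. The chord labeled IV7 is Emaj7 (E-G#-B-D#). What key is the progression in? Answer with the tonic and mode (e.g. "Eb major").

B major

IV7 is given as E-G#-B-D# — a major seventh chord with root E.
If E is scale degree 4 and the mode makes that degree carry a major seventh chord, the tonic is B and the mode is major.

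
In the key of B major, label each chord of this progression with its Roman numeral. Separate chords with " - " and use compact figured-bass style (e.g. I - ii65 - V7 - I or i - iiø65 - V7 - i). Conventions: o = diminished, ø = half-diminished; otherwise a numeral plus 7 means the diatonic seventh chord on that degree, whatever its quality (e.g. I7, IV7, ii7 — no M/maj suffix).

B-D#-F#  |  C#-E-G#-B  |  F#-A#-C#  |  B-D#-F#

I - ii7 - V - I

B-D#-F#: root B is the tonic; major triad there is I.
C#-E-G#-B has root C#, degree 2 in B major, so ii7.
F#-A#-C#: major triad on F# = scale degree 5 → V.
B-D#-F#: major triad on B = scale degree 1 → I.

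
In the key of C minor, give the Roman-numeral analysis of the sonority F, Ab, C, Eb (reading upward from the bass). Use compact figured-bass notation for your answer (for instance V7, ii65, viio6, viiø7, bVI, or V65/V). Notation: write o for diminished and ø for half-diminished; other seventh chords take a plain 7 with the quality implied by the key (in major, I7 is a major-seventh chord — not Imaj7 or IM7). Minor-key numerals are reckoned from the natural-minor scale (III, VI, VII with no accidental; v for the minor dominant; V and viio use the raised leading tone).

iv7

Stacked in thirds the chord is F-Ab-C-Eb: a minor seventh chord on F.
F is scale degree 4 in C minor, and a minor seventh chord on that degree is written iv7.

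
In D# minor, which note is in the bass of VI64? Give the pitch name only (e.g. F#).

VI in D# minor has root B; the chord is B-D#-F#.
The figure 64 means second inversion — the fifth is in the bass.

F#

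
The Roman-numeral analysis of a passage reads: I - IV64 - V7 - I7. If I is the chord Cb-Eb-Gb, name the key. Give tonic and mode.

I is given as Cb-Eb-Gb — a major triad with root Cb.
If Cb is scale degree 1 and the mode makes that degree carry a major triad, the tonic is Cb and the mode is major.

Cb major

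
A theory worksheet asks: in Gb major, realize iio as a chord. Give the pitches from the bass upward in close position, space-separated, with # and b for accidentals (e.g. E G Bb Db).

iio is the diminished supertonic triad, borrowed from the parallel minor. In Gb major that root is Ab.
So the chord is Ab-Cb-Ebb, a diminished triad.

Ab Cb Ebb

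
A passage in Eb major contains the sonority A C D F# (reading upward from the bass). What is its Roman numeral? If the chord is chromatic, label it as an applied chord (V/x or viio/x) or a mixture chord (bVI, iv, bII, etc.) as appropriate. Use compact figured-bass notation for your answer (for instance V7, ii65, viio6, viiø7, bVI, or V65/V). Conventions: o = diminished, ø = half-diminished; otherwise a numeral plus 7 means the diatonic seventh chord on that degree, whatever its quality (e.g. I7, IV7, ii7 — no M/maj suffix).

V43/iii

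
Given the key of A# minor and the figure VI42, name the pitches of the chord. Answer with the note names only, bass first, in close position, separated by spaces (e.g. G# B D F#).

In A# minor, the sixth degree is F#, and the diatonic chord built there is a major seventh chord.
Stacking thirds from F# gives F#-A#-C#-E#.
The figured bass 42 indicates third inversion, placing the seventh (E#) in the bass: E#-F#-A#-C#.

E# F# A# C#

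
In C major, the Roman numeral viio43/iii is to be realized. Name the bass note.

A

The applied chord viio43/iii is rooted on D#: D#-F#-A-C.
The figure 43 means second inversion — the fifth is in the bass.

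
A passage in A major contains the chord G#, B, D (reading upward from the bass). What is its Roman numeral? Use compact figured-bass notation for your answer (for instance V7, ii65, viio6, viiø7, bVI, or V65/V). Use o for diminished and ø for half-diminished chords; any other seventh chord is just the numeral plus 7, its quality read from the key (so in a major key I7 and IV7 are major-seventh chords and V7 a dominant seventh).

viio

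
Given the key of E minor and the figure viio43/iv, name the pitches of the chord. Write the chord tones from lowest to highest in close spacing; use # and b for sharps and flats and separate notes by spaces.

D F G# B

The slash marks an applied leading-tone chord: viio of iv. In E minor, iv is A, so the leading tone to it is G#, a half step below.
Building a fully diminished seventh chord on G# gives G#-B-D-F.
With the 43 figure the chord is in second inversion; from the bass D upward in close position it reads D-F-G#-B.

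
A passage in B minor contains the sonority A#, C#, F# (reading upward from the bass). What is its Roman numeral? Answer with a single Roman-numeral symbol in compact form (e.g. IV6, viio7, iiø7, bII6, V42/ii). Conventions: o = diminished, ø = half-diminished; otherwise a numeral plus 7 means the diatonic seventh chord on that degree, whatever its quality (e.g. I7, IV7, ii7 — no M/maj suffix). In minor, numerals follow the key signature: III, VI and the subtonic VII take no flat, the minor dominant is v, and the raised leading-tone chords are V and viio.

Stacked in thirds the chord is F#-A#-C#: a major triad on F#.
F# is scale degree 5 in B minor, and a major triad on that degree is written V.
With A# in the bass the chord is in first inversion, so the figured bass is 6.

V6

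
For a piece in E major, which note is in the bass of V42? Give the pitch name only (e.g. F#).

A

V in E major has root B; the chord is B-D#-F#-A.
The figure 42 means third inversion — the seventh is in the bass.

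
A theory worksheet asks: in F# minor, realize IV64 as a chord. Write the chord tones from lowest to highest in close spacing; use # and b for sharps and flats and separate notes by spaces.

F# B D#

IV64 is the major subdominant, borrowed from the parallel major. In F# minor that root is B.
So the chord is B-D#-F#.
With the 64 figure the chord is in second inversion; from the bass F# upward in close position it reads F#-B-D#.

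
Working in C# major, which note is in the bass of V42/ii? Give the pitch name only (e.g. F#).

The applied chord V42/ii is rooted on A#: A#-C##-E#-G#.
The figure 42 means third inversion — the seventh is in the bass.

G#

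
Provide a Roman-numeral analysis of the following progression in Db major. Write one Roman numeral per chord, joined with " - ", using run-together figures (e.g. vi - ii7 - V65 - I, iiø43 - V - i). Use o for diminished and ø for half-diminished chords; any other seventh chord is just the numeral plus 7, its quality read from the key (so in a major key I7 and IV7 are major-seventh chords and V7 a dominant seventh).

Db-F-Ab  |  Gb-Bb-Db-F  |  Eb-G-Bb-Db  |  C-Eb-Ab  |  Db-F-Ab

I - IV7 - V7/V - V6 - I

Db-F-Ab: major triad on Db = scale degree 1 → I.
Gb-Bb-Db-F has root Gb, degree 4 in Db major, so IV7.
Eb-G-Bb-Db is the secondary dominant of V (dominant seventh chord on Eb): V7/V.
C-Eb-Ab: major triad on Ab = scale degree 5 → V6.
Db-F-Ab has root Db, degree 1 in Db major, so I.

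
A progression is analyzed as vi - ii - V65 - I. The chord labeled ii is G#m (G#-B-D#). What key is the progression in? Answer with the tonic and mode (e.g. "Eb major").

F# major

The chord G#m is a minor triad rooted on G#; its label is ii.
If G# is scale degree 2 and the mode makes that degree carry a minor triad, the tonic is F# and the mode is major.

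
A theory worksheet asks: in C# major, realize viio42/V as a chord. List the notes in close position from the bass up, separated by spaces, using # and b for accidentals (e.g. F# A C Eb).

E F## A# C#

The slash marks an applied leading-tone chord: viio of V. In C# major, V is G#, so the leading tone to it is F##, a half step below.
Building a fully diminished seventh chord on F## gives F##-A#-C#-E.
With the 42 figure the chord is in third inversion; from the bass E upward in close position it reads E-F##-A#-C#.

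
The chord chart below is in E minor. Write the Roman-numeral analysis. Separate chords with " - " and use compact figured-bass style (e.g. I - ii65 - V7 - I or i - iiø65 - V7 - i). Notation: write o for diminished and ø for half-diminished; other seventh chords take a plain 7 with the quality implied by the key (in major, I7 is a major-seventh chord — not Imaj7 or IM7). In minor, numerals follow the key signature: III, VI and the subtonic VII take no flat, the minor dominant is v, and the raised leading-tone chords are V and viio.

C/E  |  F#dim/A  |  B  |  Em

C/E: root C is the submediant; major triad there is VI6.
F#dim/A has root F#, degree 2 in E minor, so iio6.
B: major triad on B = scale degree 5 → V.
Em: root E is the tonic; minor triad there is i.

VI6 - iio6 - V - i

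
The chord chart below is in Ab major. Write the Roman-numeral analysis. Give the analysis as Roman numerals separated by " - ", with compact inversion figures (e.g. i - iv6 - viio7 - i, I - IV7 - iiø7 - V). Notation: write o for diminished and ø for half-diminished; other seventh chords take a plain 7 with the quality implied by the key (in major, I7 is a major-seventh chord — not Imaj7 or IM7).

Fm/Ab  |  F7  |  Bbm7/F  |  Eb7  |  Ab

Fm/Ab: minor triad on F = scale degree 6 → vi6.
F7: chromatic; F is V of ii, so V7/ii.
Bbm7/F: root Bb is the supertonic; minor seventh chord there is ii43.
Eb7: root Eb is the dominant; dominant seventh chord there is V7.
Ab: major triad on Ab = scale degree 1 → I.

vi6 - V7/ii - ii43 - V7 - I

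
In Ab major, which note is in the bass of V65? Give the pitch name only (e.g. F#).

G

V in Ab major has root Eb; the chord is Eb-G-Bb-Db.
The figure 65 means first inversion — the third is in the bass.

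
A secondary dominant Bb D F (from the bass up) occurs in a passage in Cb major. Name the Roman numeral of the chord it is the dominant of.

The chord is a major triad on Bb.
A dominant resolves down a perfect fifth: Bb → Eb. In Cb major, Eb is scale degree 3, i.e. iii.

iii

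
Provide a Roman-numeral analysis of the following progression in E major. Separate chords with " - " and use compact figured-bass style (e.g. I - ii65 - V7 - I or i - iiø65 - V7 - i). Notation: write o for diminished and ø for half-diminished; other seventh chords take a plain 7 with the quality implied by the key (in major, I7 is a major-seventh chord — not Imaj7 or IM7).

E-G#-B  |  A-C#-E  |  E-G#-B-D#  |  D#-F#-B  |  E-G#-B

I - IV - I7 - V6 - I

E-G#-B: major triad on E = scale degree 1 → I.
A-C#-E has root A, degree 4 in E major, so IV.
E-G#-B-D#: major seventh chord on E = scale degree 1 → I7.
D#-F#-B: major triad on B = scale degree 5 → V6.
E-G#-B: root E is the tonic; major triad there is I.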